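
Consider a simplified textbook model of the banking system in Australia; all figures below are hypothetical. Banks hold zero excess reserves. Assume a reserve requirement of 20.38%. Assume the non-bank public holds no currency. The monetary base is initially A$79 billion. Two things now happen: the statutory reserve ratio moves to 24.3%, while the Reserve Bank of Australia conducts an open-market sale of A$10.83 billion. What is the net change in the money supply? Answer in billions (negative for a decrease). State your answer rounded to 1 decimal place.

Before: m₁ = 1 / (0.2038) ≈ 4.9068, MB₁ = 79, so M₁ = 4.9068 × 79 = 387.6372 billion.
After: m₂ = 1 / (0.243) ≈ 4.1152, MB₂ = 79 − 10.83 = 68.17, so M₂ = 4.1152 × 68.17 ≈ 280.5332 billion.
ΔM = M₂ − M₁ = 280.5332 − 387.6372 = -107.104 billion.

-107.1 billion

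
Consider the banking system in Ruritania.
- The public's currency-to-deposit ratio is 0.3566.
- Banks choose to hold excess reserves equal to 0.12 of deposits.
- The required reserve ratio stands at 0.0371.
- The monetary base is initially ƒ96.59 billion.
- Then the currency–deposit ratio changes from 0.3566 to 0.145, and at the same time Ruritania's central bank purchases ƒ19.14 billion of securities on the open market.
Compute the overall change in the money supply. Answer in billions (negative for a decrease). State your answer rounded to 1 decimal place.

ƒ183.6 billion

Before: m₁ = (1 + 0.3566) / (0.0371 + 0.12 + 0.3566) ≈ 2.64084, MB₁ = 96.59, so M₁ = 2.64084 × 96.59 ≈ 255.0787 billion.
After: m₂ = (1 + 0.145) / (0.0371 + 0.12 + 0.145) ≈ 3.79014, MB₂ = 96.59 + 19.14 = 115.73, so M₂ = 3.79014 × 115.73 ≈ 438.6329 billion.
ΔM = M₂ − M₁ = 438.6329 − 255.0787 = 183.5542 billion.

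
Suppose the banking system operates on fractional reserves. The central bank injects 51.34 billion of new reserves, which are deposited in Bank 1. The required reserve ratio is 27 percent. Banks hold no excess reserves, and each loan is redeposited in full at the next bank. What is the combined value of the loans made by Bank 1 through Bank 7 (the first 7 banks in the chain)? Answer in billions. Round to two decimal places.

Bank i lends (1 − rr)^i of the original deposit: Bank 1 lends 51.34·0.7300 = 37.4782, Bank 2 lends 51.34·0.7300² ≈ 27.3591, and so on.
Summing a geometric series: total = 51.34·[0.7300·(1 − 0.7300^7) / (1 − 0.7300)] ≈ 123.4735 billion.

123.47 billion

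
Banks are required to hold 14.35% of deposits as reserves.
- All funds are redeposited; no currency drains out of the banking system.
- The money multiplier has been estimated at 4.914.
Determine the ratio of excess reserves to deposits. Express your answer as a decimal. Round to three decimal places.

0.060

Using m = 4.914. Since m = (1 + c)/(c + rr + e), the denominator satisfies c + rr + e = (1 + c)/m = (1 + 0) / 4.914 ≈ 0.203500.
With c = 0 and rr = 0.1435, the ratio of excess reserves to deposits is 0.203500 − 0 − 0.1435 = 0.06.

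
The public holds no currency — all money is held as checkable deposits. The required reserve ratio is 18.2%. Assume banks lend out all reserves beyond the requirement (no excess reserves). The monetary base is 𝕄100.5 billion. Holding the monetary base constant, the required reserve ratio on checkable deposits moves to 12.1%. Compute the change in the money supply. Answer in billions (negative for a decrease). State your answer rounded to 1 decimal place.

Initially m₁ = 1 / (0.182) ≈ 5.49451, so M₁ = 5.49451 × 100.5 ≈ 552.1983 billion.
After the change m₂ = 1 / (0.121) ≈ 8.26446, so M₂ = 8.26446 × 100.5 ≈ 830.5782 billion.
ΔM = M₂ − M₁ = 830.5782 − 552.1983 = 278.3799 billion.

𝕄278.4 billion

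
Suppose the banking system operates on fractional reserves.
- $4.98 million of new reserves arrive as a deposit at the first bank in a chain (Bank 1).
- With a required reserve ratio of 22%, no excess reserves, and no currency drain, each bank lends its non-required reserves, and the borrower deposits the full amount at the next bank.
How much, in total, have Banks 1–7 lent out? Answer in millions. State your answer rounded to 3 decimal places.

Bank i lends (1 − rr)^i of the original deposit: Bank 1 lends 4.98·0.7800 = 3.8844, Bank 2 lends 4.98·0.7800² ≈ 3.0298, and so on.
Summing a geometric series: total = 4.98·[0.7800·(1 − 0.7800^7) / (1 − 0.7800)] ≈ 14.5549 million.

$14.555 million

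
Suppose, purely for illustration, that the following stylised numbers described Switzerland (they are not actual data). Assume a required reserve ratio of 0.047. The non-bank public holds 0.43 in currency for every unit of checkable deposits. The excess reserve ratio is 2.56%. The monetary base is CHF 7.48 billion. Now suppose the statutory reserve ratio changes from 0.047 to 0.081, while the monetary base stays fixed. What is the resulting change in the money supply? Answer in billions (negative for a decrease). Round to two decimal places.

-1.35 billion

Initially m₁ = (1 + 0.43) / (0.047 + 0.0256 + 0.43) ≈ 2.8452, so M₁ = 2.8452 × 7.48 ≈ 21.2821 billion.
After the change m₂ = (1 + 0.43) / (0.081 + 0.0256 + 0.43) ≈ 2.6649, so M₂ = 2.6649 × 7.48 ≈ 19.9335 billion.
ΔM = M₂ − M₁ = 19.9335 − 21.2821 = -1.3486 billion.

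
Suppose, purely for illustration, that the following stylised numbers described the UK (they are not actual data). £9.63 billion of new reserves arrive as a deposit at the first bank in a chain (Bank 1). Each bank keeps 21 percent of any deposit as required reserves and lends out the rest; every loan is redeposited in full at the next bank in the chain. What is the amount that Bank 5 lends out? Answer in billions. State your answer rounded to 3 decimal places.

£2.963 billion

Each bank lends a fraction (1 − rr) = 0.7900 of the deposit it receives, so Bank 5 receives 9.63·0.7900^4 and lends 9.63·0.7900^5 ≈ 2.9632 billion.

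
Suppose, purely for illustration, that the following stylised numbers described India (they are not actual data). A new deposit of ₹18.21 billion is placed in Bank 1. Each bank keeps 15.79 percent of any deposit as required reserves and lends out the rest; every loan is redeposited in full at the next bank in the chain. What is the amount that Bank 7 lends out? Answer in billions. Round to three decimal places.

Each bank lends a fraction (1 − rr) = 0.8421 of the deposit it receives, so Bank 7 receives 18.21·0.8421^6 and lends 18.21·0.8421^7 ≈ 5.4683 billion.

₹5.468 billion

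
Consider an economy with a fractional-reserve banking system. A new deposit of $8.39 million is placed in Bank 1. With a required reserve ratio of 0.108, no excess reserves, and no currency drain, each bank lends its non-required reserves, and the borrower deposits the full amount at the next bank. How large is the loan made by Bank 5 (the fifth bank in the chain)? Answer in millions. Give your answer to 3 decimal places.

$4.738 million

Each bank lends a fraction (1 − rr) = 0.8920 of the deposit it receives, so Bank 5 receives 8.39·0.8920^4 and lends 8.39·0.8920^5 ≈ 4.7379 million.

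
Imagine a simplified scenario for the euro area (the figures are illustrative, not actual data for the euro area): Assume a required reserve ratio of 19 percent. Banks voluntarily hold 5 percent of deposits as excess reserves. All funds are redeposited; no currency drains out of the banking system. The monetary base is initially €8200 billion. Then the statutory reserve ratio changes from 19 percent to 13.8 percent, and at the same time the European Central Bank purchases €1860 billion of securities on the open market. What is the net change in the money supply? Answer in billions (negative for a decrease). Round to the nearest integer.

€19344 billion

Before: m₁ = 1 / (0.19 + 0.05) ≈ 4.166667, MB₁ = 8200, so M₁ = 4.166667 × 8200 = 34166.6694 billion.
After: m₂ = 1 / (0.138 + 0.05) ≈ 5.319149, MB₂ = 8200 + 1860 = 10060, so M₂ = 5.319149 × 10060 ≈ 53510.6389 billion.
ΔM = M₂ − M₁ = 53510.6389 − 34166.6694 = 19343.9695 billion.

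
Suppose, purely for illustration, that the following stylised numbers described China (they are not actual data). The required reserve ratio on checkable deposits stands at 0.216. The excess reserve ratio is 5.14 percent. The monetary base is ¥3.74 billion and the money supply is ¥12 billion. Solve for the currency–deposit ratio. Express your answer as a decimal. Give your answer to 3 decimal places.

0.064

Using m = M/MB = 12/3.74 ≈ 3.208556. From m = (1 + c)/(c + rr + e), rearranging gives 1 + c = m·(c + rr + e), so c·(1 − m) = m·(rr + e) − 1.
Hence c = [m·(rr + e) − 1]/(1 − m) = [3.208556 × (0.216 + 0.0514) − 1] / (1 − 3.208556) ≈ 0.064310.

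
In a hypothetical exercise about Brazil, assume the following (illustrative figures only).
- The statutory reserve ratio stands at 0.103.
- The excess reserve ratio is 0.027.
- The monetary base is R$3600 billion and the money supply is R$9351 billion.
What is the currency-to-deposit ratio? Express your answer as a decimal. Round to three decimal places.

Using m = M/MB = 9351/3600 = 2.597500. From m = (1 + c)/(c + rr + e), rearranging gives 1 + c = m·(c + rr + e), so c·(1 − m) = m·(rr + e) − 1.
Hence c = [m·(rr + e) − 1]/(1 − m) = [2.597500 × (0.103 + 0.027) − 1] / (1 − 2.597500) ≈ 0.414601.

0.415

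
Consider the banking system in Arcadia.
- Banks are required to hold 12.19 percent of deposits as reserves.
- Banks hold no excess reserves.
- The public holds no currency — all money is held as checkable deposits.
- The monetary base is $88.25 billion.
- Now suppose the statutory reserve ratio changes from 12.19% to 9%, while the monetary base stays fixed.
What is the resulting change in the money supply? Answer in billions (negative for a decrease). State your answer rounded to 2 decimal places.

$256.60 billion

Initially m₁ = 1 / (0.1219) ≈ 8.20345, so M₁ = 8.20345 × 88.25 ≈ 723.9545 billion.
After the change m₂ = 1 / (0.09) ≈ 11.11111, so M₂ = 11.11111 × 88.25 ≈ 980.5555 billion.
ΔM = M₂ − M₁ = 980.5555 − 723.9545 = 256.601 billion.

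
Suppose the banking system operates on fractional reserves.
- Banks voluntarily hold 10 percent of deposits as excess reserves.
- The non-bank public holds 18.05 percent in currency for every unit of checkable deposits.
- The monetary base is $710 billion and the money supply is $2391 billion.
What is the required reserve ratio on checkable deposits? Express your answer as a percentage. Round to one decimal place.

7.0%

Using m = M/MB = 2391/710 ≈ 3.367606. Since m = (1 + c)/(c + rr + e), the denominator satisfies c + rr + e = (1 + c)/m = (1 + 0.1805) / 3.367606 ≈ 0.350546.
With c = 0.1805 and e = 0.1, the required reserve ratio on checkable deposits is 0.350546 − 0.1805 − 0.1 = 0.070046.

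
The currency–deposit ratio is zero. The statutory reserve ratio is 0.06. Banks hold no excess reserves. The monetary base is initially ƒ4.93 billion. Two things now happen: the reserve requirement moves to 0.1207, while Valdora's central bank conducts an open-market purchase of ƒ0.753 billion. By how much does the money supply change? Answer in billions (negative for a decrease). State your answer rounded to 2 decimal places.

-35.08 billion

Before: m₁ = 1 / (0.06) ≈ 16.6667, MB₁ = 4.93, so M₁ = 16.6667 × 4.93 ≈ 82.1668 billion.
After: m₂ = 1 / (0.1207) ≈ 8.2850, MB₂ = 4.93 + 0.753 = 5.683, so M₂ = 8.2850 × 5.683 ≈ 47.0837 billion.
ΔM = M₂ − M₁ = 47.0837 − 82.1668 = -35.0831 billion.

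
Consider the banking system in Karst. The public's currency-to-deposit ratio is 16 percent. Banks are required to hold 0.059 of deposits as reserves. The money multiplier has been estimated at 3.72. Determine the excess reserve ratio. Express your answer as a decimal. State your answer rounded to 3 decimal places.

0.093

Using m = 3.72. Since m = (1 + c)/(c + rr + e), the denominator satisfies c + rr + e = (1 + c)/m = (1 + 0.16) / 3.72 ≈ 0.311828.
With c = 0.16 and rr = 0.059, the excess reserve ratio is 0.311828 − 0.16 − 0.059 = 0.092828.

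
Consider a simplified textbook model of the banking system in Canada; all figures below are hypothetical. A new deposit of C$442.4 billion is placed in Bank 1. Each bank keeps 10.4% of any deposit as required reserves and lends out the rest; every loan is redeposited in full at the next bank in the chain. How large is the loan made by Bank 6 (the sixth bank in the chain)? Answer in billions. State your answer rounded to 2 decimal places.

Each bank lends a fraction (1 − rr) = 0.8960 of the deposit it receives, so Bank 6 receives 442.4·0.8960^5 and lends 442.4·0.8960^6 ≈ 228.9092 billion.

C$228.91 billion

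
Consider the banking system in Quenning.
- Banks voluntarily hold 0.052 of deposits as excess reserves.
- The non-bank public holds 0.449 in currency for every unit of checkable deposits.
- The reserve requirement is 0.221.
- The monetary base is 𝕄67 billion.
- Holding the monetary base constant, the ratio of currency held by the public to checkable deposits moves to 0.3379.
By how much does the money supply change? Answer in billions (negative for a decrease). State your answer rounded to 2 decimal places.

Initially m₁ = (1 + 0.449) / (0.221 + 0.052 + 0.449) ≈ 2.00693, so M₁ = 2.00693 × 67 ≈ 134.4643 billion.
After the change m₂ = (1 + 0.3379) / (0.221 + 0.052 + 0.3379) ≈ 2.19005, so M₂ = 2.19005 × 67 ≈ 146.7334 billion.
ΔM = M₂ − M₁ = 146.7334 − 134.4643 = 12.2691 billion.

𝕄12.27 billion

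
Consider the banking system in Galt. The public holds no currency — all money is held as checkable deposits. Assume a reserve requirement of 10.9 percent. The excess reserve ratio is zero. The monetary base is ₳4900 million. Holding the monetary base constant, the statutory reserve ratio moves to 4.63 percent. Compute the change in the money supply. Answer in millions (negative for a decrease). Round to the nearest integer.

Initially m₁ = 1 / (0.109) ≈ 9.17431, so M₁ = 9.17431 × 4900 = 44954.119 million.
After the change m₂ = 1 / (0.0463) ≈ 21.59827, so M₂ = 21.59827 × 4900 = 105831.523 million.
ΔM = M₂ − M₁ = 105831.523 − 44954.119 = 60877.404 million.

₳60877 million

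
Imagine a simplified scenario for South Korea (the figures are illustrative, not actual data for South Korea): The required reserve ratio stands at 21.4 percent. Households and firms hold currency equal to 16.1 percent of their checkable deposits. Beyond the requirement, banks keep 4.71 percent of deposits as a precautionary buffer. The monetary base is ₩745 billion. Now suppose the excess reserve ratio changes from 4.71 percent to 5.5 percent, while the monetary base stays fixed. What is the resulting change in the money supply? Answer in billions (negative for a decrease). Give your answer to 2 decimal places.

Initially m₁ = (1 + 0.161) / (0.214 + 0.0471 + 0.161) ≈ 2.750533, so M₁ = 2.750533 × 745 ≈ 2049.1471 billion.
After the change m₂ = (1 + 0.161) / (0.214 + 0.055 + 0.161) = 2.7, so M₂ = 2.7 × 745 = 2011.5 billion.
ΔM = M₂ − M₁ = 2011.5 − 2049.1471 = -37.6471 billion.

-37.65 billion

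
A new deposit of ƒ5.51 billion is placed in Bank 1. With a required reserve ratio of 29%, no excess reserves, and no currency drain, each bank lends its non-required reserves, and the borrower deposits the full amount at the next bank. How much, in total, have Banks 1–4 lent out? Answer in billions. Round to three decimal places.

Bank i lends (1 − rr)^i of the original deposit: Bank 1 lends 5.51·0.7100 = 3.9121, Bank 2 lends 5.51·0.7100² ≈ 2.7776, and so on.
Summing a geometric series: total = 5.51·[0.7100·(1 − 0.7100^4) / (1 − 0.7100)] ≈ 10.0620 billion.

ƒ10.062 billion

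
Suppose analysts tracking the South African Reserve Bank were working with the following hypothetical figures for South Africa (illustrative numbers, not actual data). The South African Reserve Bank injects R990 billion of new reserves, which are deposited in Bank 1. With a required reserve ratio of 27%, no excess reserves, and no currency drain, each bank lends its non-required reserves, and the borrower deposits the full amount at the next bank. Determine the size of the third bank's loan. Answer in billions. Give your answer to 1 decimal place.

R385.1 billion

Each bank lends a fraction (1 − rr) = 0.7300 of the deposit it receives, so Bank 3 receives 990·0.7300^2 and lends 990·0.7300^3 ≈ 385.1268 billion.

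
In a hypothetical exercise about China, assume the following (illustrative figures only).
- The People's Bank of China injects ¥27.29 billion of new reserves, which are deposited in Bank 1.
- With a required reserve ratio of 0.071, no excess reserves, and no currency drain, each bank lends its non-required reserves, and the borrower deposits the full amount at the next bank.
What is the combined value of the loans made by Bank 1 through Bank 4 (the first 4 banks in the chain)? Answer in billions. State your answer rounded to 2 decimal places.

¥91.11 billion

Bank i lends (1 − rr)^i of the original deposit: Bank 1 lends 27.29·0.9290 ≈ 25.3524, Bank 2 lends 27.29·0.9290² ≈ 23.5524, and so on.
Summing a geometric series: total = 27.29·[0.9290·(1 − 0.9290^4) / (1 − 0.9290)] ≈ 91.1116 billion.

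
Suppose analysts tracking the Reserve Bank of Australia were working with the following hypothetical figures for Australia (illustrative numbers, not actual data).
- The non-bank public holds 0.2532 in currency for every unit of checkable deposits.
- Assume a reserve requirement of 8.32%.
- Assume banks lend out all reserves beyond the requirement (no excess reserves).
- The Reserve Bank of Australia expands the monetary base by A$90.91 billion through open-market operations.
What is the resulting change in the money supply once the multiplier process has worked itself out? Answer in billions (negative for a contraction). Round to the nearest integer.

A$339 billion

The money multiplier is m = (1 + c) / (rr + c) = (1 + 0.2532) / (0.0832 + 0.2532) ≈ 3.7253.
The purchase adds 90.91 billion of base, so ΔM = m × ΔMB = 3.7253 × (+90.91) ≈ 338.667 billion.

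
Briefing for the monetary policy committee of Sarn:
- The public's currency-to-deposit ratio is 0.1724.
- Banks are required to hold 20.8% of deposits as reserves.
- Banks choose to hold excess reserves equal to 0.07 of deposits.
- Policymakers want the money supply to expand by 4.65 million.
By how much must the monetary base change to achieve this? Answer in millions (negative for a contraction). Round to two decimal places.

The money multiplier is m = (1 + c) / (rr + e + c) = (1 + 0.1724) / (0.208 + 0.07 + 0.1724) ≈ 2.6030.
ΔMB = ΔM / m = (+4.65) / 2.6030 ≈ 1.7864 million.

1.79 million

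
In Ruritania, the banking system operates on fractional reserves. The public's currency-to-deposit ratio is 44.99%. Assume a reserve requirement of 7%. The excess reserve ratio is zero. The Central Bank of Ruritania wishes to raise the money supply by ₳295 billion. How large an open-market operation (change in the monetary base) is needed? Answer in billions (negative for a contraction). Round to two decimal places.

₳105.78 billion

The money multiplier is m = (1 + c) / (rr + c) = (1 + 0.4499) / (0.07 + 0.4499) ≈ 2.788806.
ΔMB = ΔM / m = (+295) / 2.788806 ≈ 105.78 billion.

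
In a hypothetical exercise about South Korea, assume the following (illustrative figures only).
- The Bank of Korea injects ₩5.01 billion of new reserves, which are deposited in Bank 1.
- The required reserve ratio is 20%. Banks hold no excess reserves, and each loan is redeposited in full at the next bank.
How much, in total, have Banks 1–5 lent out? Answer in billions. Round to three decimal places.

Bank i lends (1 − rr)^i of the original deposit: Bank 1 lends 5.01·0.8000 = 4.0080, Bank 2 lends 5.01·0.8000² = 3.2064, and so on.
Summing a geometric series: total = 5.01·[0.8000·(1 − 0.8000^5) / (1 − 0.8000)] ≈ 13.4733 billion.

₩13.473 billion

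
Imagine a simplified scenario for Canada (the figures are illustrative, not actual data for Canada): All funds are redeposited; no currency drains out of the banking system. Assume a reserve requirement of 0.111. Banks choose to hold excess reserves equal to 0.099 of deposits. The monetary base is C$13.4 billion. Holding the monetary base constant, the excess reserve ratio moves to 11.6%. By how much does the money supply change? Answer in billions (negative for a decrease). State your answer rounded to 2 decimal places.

-4.78 billion

Initially m₁ = 1 / (0.111 + 0.099) ≈ 4.76190, so M₁ = 4.76190 × 13.4 ≈ 63.8095 billion.
After the change m₂ = 1 / (0.111 + 0.116) ≈ 4.40529, so M₂ = 4.40529 × 13.4 ≈ 59.0309 billion.
ΔM = M₂ − M₁ = 59.0309 − 63.8095 = -4.7786 billion.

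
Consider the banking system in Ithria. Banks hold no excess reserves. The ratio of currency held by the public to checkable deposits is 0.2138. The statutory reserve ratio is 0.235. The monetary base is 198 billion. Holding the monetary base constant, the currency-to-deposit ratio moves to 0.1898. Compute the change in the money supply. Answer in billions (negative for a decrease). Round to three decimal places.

19.068 billion

Initially m₁ = (1 + 0.2138) / (0.235 + 0.2138) ≈ 2.7045455, so M₁ = 2.7045455 × 198 ≈ 535.5 billion.
After the change m₂ = (1 + 0.1898) / (0.235 + 0.1898) ≈ 2.8008475, so M₂ = 2.8008475 × 198 ≈ 554.5678 billion.
ΔM = M₂ − M₁ = 554.5678 − 535.5 = 19.0678 billion.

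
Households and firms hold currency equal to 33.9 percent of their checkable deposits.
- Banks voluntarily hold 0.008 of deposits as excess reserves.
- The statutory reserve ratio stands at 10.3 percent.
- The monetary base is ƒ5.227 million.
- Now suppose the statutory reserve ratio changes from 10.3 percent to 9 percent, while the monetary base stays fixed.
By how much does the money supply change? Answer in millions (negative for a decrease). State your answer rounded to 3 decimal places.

ƒ0.463 million

Initially m₁ = (1 + 0.339) / (0.103 + 0.008 + 0.339) ≈ 2.97556, so M₁ = 2.97556 × 5.227 ≈ 15.5533 million.
After the change m₂ = (1 + 0.339) / (0.09 + 0.008 + 0.339) ≈ 3.06407, so M₂ = 3.06407 × 5.227 ≈ 16.0159 million.
ΔM = M₂ − M₁ = 16.0159 − 15.5533 = 0.4626 million.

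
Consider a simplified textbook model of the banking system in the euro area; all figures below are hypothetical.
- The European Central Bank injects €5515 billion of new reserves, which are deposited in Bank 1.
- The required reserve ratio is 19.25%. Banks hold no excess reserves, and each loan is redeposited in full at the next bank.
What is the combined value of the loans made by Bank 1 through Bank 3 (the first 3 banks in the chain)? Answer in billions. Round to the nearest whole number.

Bank i lends (1 − rr)^i of the original deposit: Bank 1 lends 5515·0.8075 = 4453.3625, Bank 2 lends 5515·0.8075² ≈ 3596.0902, and so on.
Summing a geometric series: total = 5515·[0.8075·(1 − 0.8075^3) / (1 − 0.8075)] ≈ 10953.2956 billion.

€10953 billion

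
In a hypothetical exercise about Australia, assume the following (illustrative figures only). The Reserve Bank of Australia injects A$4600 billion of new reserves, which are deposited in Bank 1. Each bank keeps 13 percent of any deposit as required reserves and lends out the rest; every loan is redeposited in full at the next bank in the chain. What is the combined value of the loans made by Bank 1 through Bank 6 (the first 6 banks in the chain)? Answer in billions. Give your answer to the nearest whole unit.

Bank i lends (1 − rr)^i of the original deposit: Bank 1 lends 4600·0.8700 = 4002.0000, Bank 2 lends 4600·0.8700² = 3481.7400, and so on.
Summing a geometric series: total = 4600·[0.8700·(1 − 0.8700^6) / (1 − 0.8700)] ≈ 17435.5996 billion.

A$17436 billion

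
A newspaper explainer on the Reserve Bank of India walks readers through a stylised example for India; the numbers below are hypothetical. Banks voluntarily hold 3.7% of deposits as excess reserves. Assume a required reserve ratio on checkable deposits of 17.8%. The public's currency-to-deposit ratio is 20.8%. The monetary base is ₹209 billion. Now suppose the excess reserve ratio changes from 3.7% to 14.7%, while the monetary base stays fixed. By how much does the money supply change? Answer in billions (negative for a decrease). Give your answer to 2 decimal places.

-123.18 billion

Initially m₁ = (1 + 0.208) / (0.178 + 0.037 + 0.208) ≈ 2.855792, so M₁ = 2.855792 × 209 ≈ 596.8605 billion.
After the change m₂ = (1 + 0.208) / (0.178 + 0.147 + 0.208) ≈ 2.266417, so M₂ = 2.266417 × 209 ≈ 473.6812 billion.
ΔM = M₂ − M₁ = 473.6812 − 596.8605 = -123.1793 billion.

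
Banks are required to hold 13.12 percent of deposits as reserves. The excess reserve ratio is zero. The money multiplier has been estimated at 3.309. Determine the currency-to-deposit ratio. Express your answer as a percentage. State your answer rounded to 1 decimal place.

24.5%

Using m = 3.309. From m = (1 + c)/(c + rr + e), rearranging gives 1 + c = m·(c + rr + e), so c·(1 − m) = m·(rr + e) − 1.
Hence c = [m·(rr + e) − 1]/(1 − m) = [3.309 × (0.1312 + 0) − 1] / (1 − 3.309) ≈ 0.245067.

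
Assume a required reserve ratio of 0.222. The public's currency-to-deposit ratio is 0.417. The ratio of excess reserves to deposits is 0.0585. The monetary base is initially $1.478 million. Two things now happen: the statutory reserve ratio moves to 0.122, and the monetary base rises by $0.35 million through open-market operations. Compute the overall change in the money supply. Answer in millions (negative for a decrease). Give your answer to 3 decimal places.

Before: m₁ = (1 + 0.417) / (0.222 + 0.0585 + 0.417) ≈ 2.03154, MB₁ = 1.478, so M₁ = 2.03154 × 1.478 ≈ 3.0026 million.
After: m₂ = (1 + 0.417) / (0.122 + 0.0585 + 0.417) ≈ 2.37155, MB₂ = 1.478 + 0.35 = 1.828, so M₂ = 2.37155 × 1.828 ≈ 4.3352 million.
ΔM = M₂ − M₁ = 4.3352 − 3.0026 = 1.3326 million.

$1.333 million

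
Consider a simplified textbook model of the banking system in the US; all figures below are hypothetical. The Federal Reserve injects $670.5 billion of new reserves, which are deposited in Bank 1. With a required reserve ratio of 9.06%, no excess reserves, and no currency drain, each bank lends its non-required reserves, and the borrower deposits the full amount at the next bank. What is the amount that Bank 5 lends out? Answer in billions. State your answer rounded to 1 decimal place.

$417.0 billion

Each bank lends a fraction (1 − rr) = 0.9094 of the deposit it receives, so Bank 5 receives 670.5·0.9094^4 and lends 670.5·0.9094^5 ≈ 417.0360 billion.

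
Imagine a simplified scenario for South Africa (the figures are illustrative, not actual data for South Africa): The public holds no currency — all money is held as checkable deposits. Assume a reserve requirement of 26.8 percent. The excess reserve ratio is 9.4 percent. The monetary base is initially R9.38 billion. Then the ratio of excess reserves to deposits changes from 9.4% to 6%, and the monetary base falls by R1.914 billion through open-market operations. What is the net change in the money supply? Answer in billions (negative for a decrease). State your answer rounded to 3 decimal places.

-3.149 billion

Before: m₁ = 1 / (0.268 + 0.094) ≈ 2.76243, MB₁ = 9.38, so M₁ = 2.76243 × 9.38 ≈ 25.9116 billion.
After: m₂ = 1 / (0.268 + 0.06) ≈ 3.04878, MB₂ = 9.38 − 1.914 = 7.466, so M₂ = 3.04878 × 7.466 ≈ 22.7622 billion.
ΔM = M₂ − M₁ = 22.7622 − 25.9116 = -3.1494 billion.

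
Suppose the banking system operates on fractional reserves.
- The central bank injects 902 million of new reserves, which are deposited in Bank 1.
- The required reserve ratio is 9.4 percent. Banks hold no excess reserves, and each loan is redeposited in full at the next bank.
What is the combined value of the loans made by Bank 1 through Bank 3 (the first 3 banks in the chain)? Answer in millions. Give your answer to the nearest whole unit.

Bank i lends (1 − rr)^i of the original deposit: Bank 1 lends 902·0.9060 = 817.2120, Bank 2 lends 902·0.9060² ≈ 740.3941, and so on.
Summing a geometric series: total = 902·[0.9060·(1 − 0.9060^3) / (1 − 0.9060)] ≈ 2228.4031 million.

2228 million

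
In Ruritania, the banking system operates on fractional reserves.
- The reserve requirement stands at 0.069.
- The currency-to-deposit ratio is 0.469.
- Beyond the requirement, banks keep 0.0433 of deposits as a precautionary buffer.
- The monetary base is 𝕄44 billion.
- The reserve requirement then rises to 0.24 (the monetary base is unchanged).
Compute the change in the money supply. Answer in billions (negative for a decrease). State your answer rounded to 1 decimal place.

-25.3 billion

Initially m₁ = (1 + 0.469) / (0.069 + 0.0433 + 0.469) ≈ 2.5271, so M₁ = 2.5271 × 44 = 111.1924 billion.
After the change m₂ = (1 + 0.469) / (0.24 + 0.0433 + 0.469) ≈ 1.9527, so M₂ = 1.9527 × 44 = 85.9188 billion.
ΔM = M₂ − M₁ = 85.9188 − 111.1924 = -25.2736 billion.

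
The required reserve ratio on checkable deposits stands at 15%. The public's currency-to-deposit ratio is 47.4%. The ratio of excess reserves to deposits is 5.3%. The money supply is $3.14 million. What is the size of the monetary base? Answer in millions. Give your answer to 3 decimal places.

The money multiplier is m = (1 + c) / (rr + e + c) = (1 + 0.474) / (0.15 + 0.053 + 0.474) ≈ 2.17725.
MB = M / m = 3.14 / 2.17725 ≈ 1.4422 million.

$1.442 million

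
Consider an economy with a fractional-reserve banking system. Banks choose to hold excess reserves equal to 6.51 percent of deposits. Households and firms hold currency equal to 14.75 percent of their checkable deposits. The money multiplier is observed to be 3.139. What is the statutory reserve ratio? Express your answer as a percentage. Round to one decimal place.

15.3%

Using m = 3.139. Since m = (1 + c)/(c + rr + e), the denominator satisfies c + rr + e = (1 + c)/m = (1 + 0.1475) / 3.139 ≈ 0.365562.
With c = 0.1475 and e = 0.0651, the statutory reserve ratio is 0.365562 − 0.1475 − 0.0651 = 0.152962.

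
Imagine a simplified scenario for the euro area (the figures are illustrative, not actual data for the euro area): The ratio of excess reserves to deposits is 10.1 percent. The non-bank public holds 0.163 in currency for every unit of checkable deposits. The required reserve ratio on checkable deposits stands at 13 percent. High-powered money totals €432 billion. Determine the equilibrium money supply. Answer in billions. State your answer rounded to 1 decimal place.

The money multiplier is m = (1 + c) / (rr + e + c) = (1 + 0.163) / (0.13 + 0.101 + 0.163) ≈ 2.95178.
So M = m × MB = 2.95178 × 432 ≈ 1275.169 billion.

€1275.2 billion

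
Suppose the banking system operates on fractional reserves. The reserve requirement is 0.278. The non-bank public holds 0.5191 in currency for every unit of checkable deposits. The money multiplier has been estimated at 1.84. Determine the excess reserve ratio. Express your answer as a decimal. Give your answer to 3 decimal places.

0.028

Using m = 1.84. Since m = (1 + c)/(c + rr + e), the denominator satisfies c + rr + e = (1 + c)/m = (1 + 0.5191) / 1.84 ≈ 0.825598.
With c = 0.5191 and rr = 0.278, the excess reserve ratio is 0.825598 − 0.5191 − 0.278 = 0.028498.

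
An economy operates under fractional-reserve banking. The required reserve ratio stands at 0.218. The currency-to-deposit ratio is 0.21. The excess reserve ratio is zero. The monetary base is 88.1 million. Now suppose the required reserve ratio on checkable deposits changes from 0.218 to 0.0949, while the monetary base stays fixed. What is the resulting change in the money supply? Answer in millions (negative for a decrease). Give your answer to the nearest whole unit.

Initially m₁ = (1 + 0.21) / (0.218 + 0.21) ≈ 2.8271, so M₁ = 2.8271 × 88.1 ≈ 249.0675 million.
After the change m₂ = (1 + 0.21) / (0.0949 + 0.21) ≈ 3.9685, so M₂ = 3.9685 × 88.1 ≈ 349.6248 million.
ΔM = M₂ − M₁ = 349.6248 − 249.0675 = 100.5573 million.

101 million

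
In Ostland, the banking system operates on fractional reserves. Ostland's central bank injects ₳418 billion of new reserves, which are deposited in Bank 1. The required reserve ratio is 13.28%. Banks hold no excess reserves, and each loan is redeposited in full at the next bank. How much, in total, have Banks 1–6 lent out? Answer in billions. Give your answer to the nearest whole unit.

₳1569 billion

Bank i lends (1 − rr)^i of the original deposit: Bank 1 lends 418·0.8672 = 362.4896, Bank 2 lends 418·0.8672² ≈ 314.3510, and so on.
Summing a geometric series: total = 418·[0.8672·(1 − 0.8672^6) / (1 − 0.8672)] ≈ 1568.6415 billion.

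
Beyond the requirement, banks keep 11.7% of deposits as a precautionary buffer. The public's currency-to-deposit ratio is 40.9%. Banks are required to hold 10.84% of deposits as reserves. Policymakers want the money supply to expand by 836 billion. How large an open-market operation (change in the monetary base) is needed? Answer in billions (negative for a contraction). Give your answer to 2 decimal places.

The money multiplier is m = (1 + c) / (rr + e + c) = (1 + 0.409) / (0.1084 + 0.117 + 0.409) ≈ 2.220996.
ΔMB = ΔM / m = (+836) / 2.220996 ≈ 376.4077 billion.

376.41 billion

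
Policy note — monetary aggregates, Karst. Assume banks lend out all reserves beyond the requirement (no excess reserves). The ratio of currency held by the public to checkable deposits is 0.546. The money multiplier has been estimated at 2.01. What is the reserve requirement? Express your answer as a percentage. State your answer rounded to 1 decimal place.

Using m = 2.01. Since m = (1 + c)/(c + rr + e), the denominator satisfies c + rr + e = (1 + c)/m = (1 + 0.546) / 2.01 ≈ 0.769154.
With c = 0.546 and e = 0, the reserve requirement is 0.769154 − 0.546 − 0 = 0.223154.

22.3%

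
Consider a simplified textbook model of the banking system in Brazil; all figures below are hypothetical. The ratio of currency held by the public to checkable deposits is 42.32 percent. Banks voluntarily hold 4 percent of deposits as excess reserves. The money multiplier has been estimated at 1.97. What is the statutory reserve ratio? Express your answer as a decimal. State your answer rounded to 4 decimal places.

Using m = 1.97. Since m = (1 + c)/(c + rr + e), the denominator satisfies c + rr + e = (1 + c)/m = (1 + 0.4232) / 1.97 ≈ 0.722437.
With c = 0.4232 and e = 0.04, the statutory reserve ratio is 0.722437 − 0.4232 − 0.04 = 0.259237.

0.2592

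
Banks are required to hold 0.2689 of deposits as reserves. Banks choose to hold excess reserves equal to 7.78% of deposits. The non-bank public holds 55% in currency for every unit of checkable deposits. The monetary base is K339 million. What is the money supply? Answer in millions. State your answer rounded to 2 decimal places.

K585.98 million

The money multiplier is m = (1 + c) / (rr + e + c) = (1 + 0.55) / (0.2689 + 0.0778 + 0.55) ≈ 1.728560.
So M = m × MB = 1.728560 × 339 ≈ 585.9818 million.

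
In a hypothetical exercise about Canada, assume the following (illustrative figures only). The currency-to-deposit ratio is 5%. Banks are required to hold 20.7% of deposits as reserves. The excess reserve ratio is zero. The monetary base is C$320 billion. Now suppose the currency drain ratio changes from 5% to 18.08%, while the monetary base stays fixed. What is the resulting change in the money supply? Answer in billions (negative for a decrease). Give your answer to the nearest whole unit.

-333 billion

Initially m₁ = (1 + 0.05) / (0.207 + 0.05) ≈ 4.0856, so M₁ = 4.0856 × 320 = 1307.392 billion.
After the change m₂ = (1 + 0.1808) / (0.207 + 0.1808) ≈ 3.0449, so M₂ = 3.0449 × 320 = 974.368 billion.
ΔM = M₂ − M₁ = 974.368 − 1307.392 = -333.024 billion.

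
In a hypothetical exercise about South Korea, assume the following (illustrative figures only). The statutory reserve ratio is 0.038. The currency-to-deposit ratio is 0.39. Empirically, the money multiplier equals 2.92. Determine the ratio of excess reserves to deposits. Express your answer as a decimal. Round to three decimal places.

Using m = 2.92. Since m = (1 + c)/(c + rr + e), the denominator satisfies c + rr + e = (1 + c)/m = (1 + 0.39) / 2.92 ≈ 0.476027.
With c = 0.39 and rr = 0.038, the ratio of excess reserves to deposits is 0.476027 − 0.39 − 0.038 = 0.048027.

0.048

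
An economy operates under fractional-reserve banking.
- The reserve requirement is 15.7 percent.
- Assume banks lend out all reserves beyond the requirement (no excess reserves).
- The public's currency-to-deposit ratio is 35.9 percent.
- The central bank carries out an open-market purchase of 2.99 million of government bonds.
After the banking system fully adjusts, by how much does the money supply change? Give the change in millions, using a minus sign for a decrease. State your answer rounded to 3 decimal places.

7.875 million

The money multiplier is m = (1 + c) / (rr + c) = (1 + 0.359) / (0.157 + 0.359) ≈ 2.63372.
The purchase adds 2.99 million of base, so ΔM = m × ΔMB = 2.63372 × (+2.99) ≈ 7.8748 million.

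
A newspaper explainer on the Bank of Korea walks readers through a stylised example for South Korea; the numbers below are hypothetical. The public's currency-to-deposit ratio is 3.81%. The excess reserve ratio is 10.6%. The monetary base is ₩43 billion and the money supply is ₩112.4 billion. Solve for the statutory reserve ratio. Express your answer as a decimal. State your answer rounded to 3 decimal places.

Using m = M/MB = 112.4/43 ≈ 2.613953. Since m = (1 + c)/(c + rr + e), the denominator satisfies c + rr + e = (1 + c)/m = (1 + 0.0381) / 2.613953 ≈ 0.397138.
With c = 0.0381 and e = 0.106, the statutory reserve ratio is 0.397138 − 0.0381 − 0.106 = 0.253038.

0.253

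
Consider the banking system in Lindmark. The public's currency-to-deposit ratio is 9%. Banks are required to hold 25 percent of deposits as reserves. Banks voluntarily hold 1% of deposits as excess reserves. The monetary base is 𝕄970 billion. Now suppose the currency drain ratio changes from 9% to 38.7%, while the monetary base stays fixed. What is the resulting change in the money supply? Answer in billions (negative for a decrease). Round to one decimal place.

-941.4 billion

Initially m₁ = (1 + 0.09) / (0.25 + 0.01 + 0.09) ≈ 3.11429, so M₁ = 3.11429 × 970 = 3020.8613 billion.
After the change m₂ = (1 + 0.387) / (0.25 + 0.01 + 0.387) ≈ 2.14374, so M₂ = 2.14374 × 970 = 2079.4278 billion.
ΔM = M₂ − M₁ = 2079.4278 − 3020.8613 = -941.4335 billion.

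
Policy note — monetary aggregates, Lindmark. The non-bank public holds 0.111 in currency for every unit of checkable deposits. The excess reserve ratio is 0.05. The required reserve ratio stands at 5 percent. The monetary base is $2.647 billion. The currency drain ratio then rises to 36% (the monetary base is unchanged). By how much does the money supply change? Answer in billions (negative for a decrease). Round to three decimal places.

-6.112 billion

Initially m₁ = (1 + 0.111) / (0.05 + 0.05 + 0.111) ≈ 5.26540, so M₁ = 5.26540 × 2.647 ≈ 13.9375 billion.
After the change m₂ = (1 + 0.36) / (0.05 + 0.05 + 0.36) ≈ 2.95652, so M₂ = 2.95652 × 2.647 ≈ 7.8259 billion.
ΔM = M₂ − M₁ = 7.8259 − 13.9375 = -6.1116 billion.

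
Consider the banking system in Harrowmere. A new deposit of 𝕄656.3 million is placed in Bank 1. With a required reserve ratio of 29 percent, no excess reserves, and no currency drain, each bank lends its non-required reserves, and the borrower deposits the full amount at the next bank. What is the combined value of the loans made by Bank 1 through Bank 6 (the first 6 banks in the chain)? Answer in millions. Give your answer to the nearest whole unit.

Bank i lends (1 − rr)^i of the original deposit: Bank 1 lends 656.3·0.7100 = 465.9730, Bank 2 lends 656.3·0.7100² ≈ 330.8408, and so on.
Summing a geometric series: total = 656.3·[0.7100·(1 − 0.7100^6) / (1 − 0.7100)] ≈ 1400.9715 million.

𝕄1401 million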